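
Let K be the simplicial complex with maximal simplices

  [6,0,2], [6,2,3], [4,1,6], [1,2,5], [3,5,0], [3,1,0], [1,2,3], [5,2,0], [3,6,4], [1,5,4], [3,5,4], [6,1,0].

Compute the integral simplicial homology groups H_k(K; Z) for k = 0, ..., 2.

We work with the vertex ordering 0 < 1 < 2 < 3 < 4 < 5 < 6. The simplices of K, each written with vertices in increasing order, are:

  0-simplices (7): [0], [1], [2], [3], [4], [5], [6]
  1-simplices (18): [0,1], [0,2], [0,3], [0,5], [0,6], [1,2], [1,3], [1,4], [1,5], [1,6], [2,3], [2,5], [2,6], [3,4], [3,5], [3,6], [4,5], [4,6]
  2-simplices (12): [0,1,3], [0,1,6], [0,2,5], [0,2,6], [0,3,5], [1,2,3], [1,2,5], [1,4,5], [1,4,6], [2,3,6], [3,4,5], [3,4,6]

Hence C_0 ≅ Z^7, C_1 ≅ Z^18, C_2 ≅ Z^12.

Boundary ∂_1: C_1 → C_0 maps an edge to its endpoints' difference, ∂[p,q] = q − p. For instance
  ∂[0,3] = [3] − [0].
The 7×18 boundary matrix has rank 6 and Smith normal form diag(1,1,1,1,1,1).

Boundary ∂_2: C_2 → C_1 acts by ∂[p,q,r] = [q,r] − [p,r] + [p,q]. For instance
  ∂[0,2,6] = [2,6] − [0,6] + [0,2],
  ∂[1,2,3] = [2,3] − [1,3] + [1,2].
This gives a 18×12 integer matrix of rank 12; reducing to Smith normal form yields diagonal entries (1,1,1,1,1,1,1,1,1,1,1,2).

From H_k ≅ ker(∂_k) / im(∂_{k+1}) we obtain:

  H_0: rank C_0 − rank ∂_1 = 7 − 6 = 1, and the invariant factors of ∂_1 are all 1, so H_0 ≅ Z.
  H_1: rank ker ∂_1 − rank ∂_2 = (18 − 6) − 12 = 0, and ∂_2 has invariant factor 2 > 1, so H_1 ≅ Z/2.
  H_2: rank ker ∂_2 − rank ∂_3 = (12 − 12) − 0 = 0, and there is no ∂_3, so H_2 ≅ 0.

H_0 ≅ Z,  H_1 ≅ Z/2,  H_2 = 0.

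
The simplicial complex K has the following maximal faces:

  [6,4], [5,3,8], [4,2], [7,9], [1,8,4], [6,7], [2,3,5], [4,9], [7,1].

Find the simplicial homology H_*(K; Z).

H_0 = Z,  H_1 = Z^3,  H_2 = 0.

Order the vertices as 1 < 2 < 3 < 4 < 5 < 6 < 7 < 8 < 9. Listing each simplex with vertices in this order, K has dimension 2 with simplices:

  0-simplices (9): [1], [2], [3], [4], [5], [6], [7], [8], [9]
  1-simplices (14): [1,4], [1,7], [1,8], [2,3], [2,4], [2,5], [3,5], [3,8], [4,6], [4,8], [4,9], [5,8], [6,7], [7,9]
  2-simplices (3): [1,4,8], [2,3,5], [3,5,8]

Hence C_0 ≅ Z^9, C_1 ≅ Z^14, C_2 ≅ Z^3.

∂_1: C_1 → C_0 maps an edge to its endpoints' difference, ∂[p,q] = q − p. For instance
  ∂[2,4] = [4] − [2].
This gives a 9×14 integer matrix of rank 8; reducing to Smith normal form yields diagonal entries (1,1,1,1,1,1,1,1).

∂_2: C_2 → C_1 maps a triangle to the signed sum of its edges. For instance
  ∂[2,3,5] = [3,5] − [2,5] + [2,3],
  ∂[3,5,8] = [5,8] − [3,8] + [3,5].
The 14×3 boundary matrix has rank 3 and Smith normal form diag(1,1,1).

Now H_k = ker ∂_k / im ∂_{k+1}, so:

  H_0: rank C_0 − rank ∂_1 = 9 − 8 = 1, and the invariant factors of ∂_1 are all 1, so H_0 = Z.
  H_1: rank ker ∂_1 − rank ∂_2 = (14 − 8) − 3 = 3, and the invariant factors of ∂_2 are all 1, so H_1 = Z^3.
  H_2: rank ker ∂_2 − rank ∂_3 = (3 − 3) − 0 = 0, and there is no ∂_3, so H_2 = 0.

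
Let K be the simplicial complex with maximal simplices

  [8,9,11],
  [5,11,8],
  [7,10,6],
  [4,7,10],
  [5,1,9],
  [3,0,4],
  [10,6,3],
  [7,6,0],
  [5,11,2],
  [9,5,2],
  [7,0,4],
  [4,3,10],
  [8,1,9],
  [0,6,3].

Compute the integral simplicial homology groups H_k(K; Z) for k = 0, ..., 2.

H_0 = Z^2,  H_1 = Z,  H_2 = Z.

We work with the vertex ordering 0 < 1 < 2 < 3 < 4 < 5 < 6 < 7 < 8 < 9 < 10 < 11. The simplices of K, each written with vertices in increasing order, are:

  0-simplices (12): [0], [1], [2], [3], [4], [5], [6], [7], [8], [9], [10], [11]
  1-simplices (24): (24 of them)
  2-simplices (14): [0,3,4], [0,3,6], [0,4,7], [0,6,7], [1,5,9], [1,8,9], [2,5,9], [2,5,11], [3,4,10], [3,6,10], [4,7,10], [5,8,11], [6,7,10], [8,9,11]

Hence C_0 ≅ Z^12, C_1 ≅ Z^24, C_2 ≅ Z^14.

The boundary map ∂_1: C_1 → C_0 maps an edge to its endpoints' difference, ∂[p,q] = q − p. For instance
  ∂[3,4] = [4] − [3].
As a 12×24 matrix over Z this has rank 10, with invariant factors (1,1,1,1,1,1,1,1,1,1).

∂_2: C_2 → C_1 acts by ∂[p,q,r] = [q,r] − [p,r] + [p,q]. For instance
  ∂[4,7,10] = [7,10] − [4,10] + [4,7],
  ∂[2,5,11] = [5,11] − [2,11] + [2,5].
The resulting 24×14 matrix has rank 13, and its Smith normal form has invariant factors (1,1,1,1,1,1,1,1,1,1,1,1,1).

From H_k ≅ ker(∂_k) / im(∂_{k+1}) we obtain:

  H_0: rank C_0 − rank ∂_1 = 12 − 10 = 2, and the invariant factors of ∂_1 are all 1, so H_0 ≅ Z^2.
  H_1: rank ker ∂_1 − rank ∂_2 = (24 − 10) − 13 = 1, and the invariant factors of ∂_2 are all 1, so H_1 ≅ Z.
  H_2: rank ker ∂_2 − rank ∂_3 = (14 − 13) − 0 = 1, and there is no ∂_3, so H_2 ≅ Z.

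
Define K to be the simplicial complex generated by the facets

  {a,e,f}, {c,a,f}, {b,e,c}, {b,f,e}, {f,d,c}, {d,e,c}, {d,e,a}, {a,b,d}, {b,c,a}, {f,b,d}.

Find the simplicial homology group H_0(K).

H_0 = Z.

We work with the vertex ordering a < b < c < d < e < f. The simplices of K, each written with vertices in increasing order, are:

  0-simplices (6): a, b, c, d, e, f
  1-simplices (15): ab, ac, ad, ae, af, bc, bd, be, bf, cd, ce, cf, de, df, ef
  2-simplices (10): abc, abd, acf, ade, aef, bce, bdf, bef, cde, cdf

giving chain groups C_0 ≅ Z^6, C_1 ≅ Z^15, C_2 ≅ Z^10.

∂_1: C_1 → C_0 sends each edge [p,q] (with p < q) to q − p. For instance
  ∂ae = e − a.
The resulting 6×15 matrix has rank 5, and its Smith normal form has invariant factors (1,1,1,1,1).

Boundary ∂_2: C_2 → C_1 maps a triangle to the signed sum of its edges. For instance
  ∂cdf = df − cf + cd,
  ∂acf = cf − af + ac.
The resulting 15×10 matrix has rank 10, and its Smith normal form has invariant factors (1,1,1,1,1,1,1,1,1,2).

Now H_k = ker ∂_k / im ∂_{k+1}, so:

  H_0: rank C_0 − rank ∂_1 = 6 − 5 = 1, and the invariant factors of ∂_1 are all 1, so H_0 = Z.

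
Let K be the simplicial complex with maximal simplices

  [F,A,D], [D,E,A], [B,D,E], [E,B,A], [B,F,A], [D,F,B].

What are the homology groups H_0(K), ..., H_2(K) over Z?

Fix the vertex order A < B < D < E < F and write every simplex with vertices in increasing order. Then dim K = 2 and the simplices of K are:

  0-simplices (5): A, B, D, E, F
  1-simplices (9): AB, AD, AE, AF, BD, BE, BF, DE, DF
  2-simplices (6): ABE, ABF, ADE, ADF, BDE, BDF

giving chain groups C_0 ≅ Z^5, C_1 ≅ Z^9, C_2 ≅ Z^6.

Boundary ∂_1: C_1 → C_0 sends each edge [p,q] (with p < q) to q − p. For instance
  ∂DF = F − D.
As a 5×9 matrix over Z this has rank 4, with invariant factors (1,1,1,1).

The boundary map ∂_2: C_2 → C_1 acts by ∂[p,q,r] = [q,r] − [p,r] + [p,q]. For instance
  ∂ADE = DE − AE + AD,
  ∂ABF = BF − AF + AB.
This gives a 9×6 integer matrix of rank 5; reducing to Smith normal form yields diagonal entries (1,1,1,1,1).

Now H_k = ker ∂_k / im ∂_{k+1}, so:

  H_0: rank C_0 − rank ∂_1 = 5 − 4 = 1, and the invariant factors of ∂_1 are all 1, so H_0 ≅ Z.
  H_1: rank ker ∂_1 − rank ∂_2 = (9 − 4) − 5 = 0, and the invariant factors of ∂_2 are all 1, so H_1 ≅ 0.
  H_2: rank ker ∂_2 − rank ∂_3 = (6 − 5) − 0 = 1, and there is no ∂_3, so H_2 ≅ Z.

H_0 ≅ Z,  H_1 = 0,  H_2 ≅ Z.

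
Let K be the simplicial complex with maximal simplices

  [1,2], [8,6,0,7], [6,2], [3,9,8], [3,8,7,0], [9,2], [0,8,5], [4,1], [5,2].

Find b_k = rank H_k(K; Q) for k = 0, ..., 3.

b_0 = 1, b_1 = 2, b_2 = 0, b_3 = 0.

Take the total order 0 < 1 < 2 < 3 < 4 < 5 < 6 < 7 < 8 < 9 on the vertex set. Then K (dimension 3) consists of the simplices:

  0-simplices (10): [0], [1], [2], [3], [4], [5], [6], [7], [8], [9]
  1-simplices (18): [0,3], [0,5], [0,6], [0,7], [0,8], [1,2], [1,4], [2,5], [2,6], [2,9], [3,7], [3,8], [3,9], [5,8], [6,7], [6,8], [7,8], [8,9]
  2-simplices (9): [0,3,7], [0,3,8], [0,5,8], [0,6,7], [0,6,8], [0,7,8], [3,7,8], [3,8,9], [6,7,8]
  3-simplices (2): [0,3,7,8], [0,6,7,8]

Hence C_0 ≅ Z^10, C_1 ≅ Z^18, C_2 ≅ Z^9, C_3 ≅ Z^2.

Boundary ∂_1: C_1 → C_0 sends each edge [p,q] (with p < q) to q − p.
The resulting 10×18 matrix has rank 9, and its Smith normal form has invariant factors (1,1,1,1,1,1,1,1,1).

∂_2: C_2 → C_1 acts by ∂[p,q,r] = [q,r] − [p,r] + [p,q]. For instance
  ∂[0,5,8] = [5,8] − [0,8] + [0,5],
  ∂[3,7,8] = [7,8] − [3,8] + [3,7].
This gives a 18×9 integer matrix of rank 7; reducing to Smith normal form yields diagonal entries (1,1,1,1,1,1,1).

∂_3: C_3 → C_2 sends each 3-simplex σ to the alternating sum Σ_i (−1)^i (σ with its i-th vertex removed). For instance
  ∂[0,6,7,8] = [6,7,8] − [0,7,8] + [0,6,8] − [0,6,7],
  ∂[0,3,7,8] = [3,7,8] − [0,7,8] + [0,3,8] − [0,3,7].
This gives a 9×2 integer matrix of rank 2; reducing to Smith normal form yields diagonal entries (1,1).

Reading off H_k = ker ∂_k / im ∂_{k+1}:

  H_0: rank C_0 − rank ∂_1 = 10 − 9 = 1, and the invariant factors of ∂_1 are all 1, so H_0 ≅ Z.
  H_1: rank ker ∂_1 − rank ∂_2 = (18 − 9) − 7 = 2, and the invariant factors of ∂_2 are all 1, so H_1 ≅ Z^2.
  H_2: rank ker ∂_2 − rank ∂_3 = (9 − 7) − 2 = 0, and the invariant factors of ∂_3 are all 1, so H_2 ≅ 0.
  H_3: rank ker ∂_3 − rank ∂_4 = (2 − 2) − 0 = 0, and there is no ∂_4, so H_3 ≅ 0.

Hence the Betti numbers are b_0 = 1, b_1 = 2, b_2 = 0, b_3 = 0.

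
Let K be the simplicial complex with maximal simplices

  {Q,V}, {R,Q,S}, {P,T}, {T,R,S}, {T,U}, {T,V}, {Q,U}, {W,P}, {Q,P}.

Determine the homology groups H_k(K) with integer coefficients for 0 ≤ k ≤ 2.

H_0 = Z,  H_1 = Z^3,  H_2 = 0.

We work with the vertex ordering P < Q < R < S < T < U < V < W. The simplices of K, each written with vertices in increasing order, are:

  0-simplices (8): P, Q, R, S, T, U, V, W
  1-simplices (12): PQ, PT, PW, QR, QS, QU, QV, RS, RT, ST, TU, TV
  2-simplices (2): QRS, RST

so the chain groups are C_0 ≅ Z^8, C_1 ≅ Z^12, C_2 ≅ Z^2.

∂_1: C_1 → C_0 maps an edge to its endpoints' difference, ∂[p,q] = q − p.
As a 8×12 matrix over Z this has rank 7, with invariant factors (1,1,1,1,1,1,1).

Boundary ∂_2: C_2 → C_1 sends each 2-simplex [p,q,r] to [q,r] − [p,r] + [p,q]. For instance
  ∂RST = ST − RT + RS,
  ∂QRS = RS − QS + QR.
The resulting 12×2 matrix has rank 2, and its Smith normal form has invariant factors (1,1).

Now H_k = ker ∂_k / im ∂_{k+1}, so:

  H_0: rank C_0 − rank ∂_1 = 8 − 7 = 1, and the invariant factors of ∂_1 are all 1, so H_0 ≅ Z.
  H_1: rank ker ∂_1 − rank ∂_2 = (12 − 7) − 2 = 3, and the invariant factors of ∂_2 are all 1, so H_1 ≅ Z^3.
  H_2: rank ker ∂_2 − rank ∂_3 = (2 − 2) − 0 = 0, and there is no ∂_3, so H_2 ≅ 0.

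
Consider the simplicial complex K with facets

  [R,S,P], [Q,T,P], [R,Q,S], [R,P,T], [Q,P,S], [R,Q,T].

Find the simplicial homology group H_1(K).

Fix the vertex order P < Q < R < S < T and write every simplex with vertices in increasing order. Then dim K = 2 and the simplices of K are:

  0-simplices (5): P, Q, R, S, T
  1-simplices (9): PQ, PR, PS, PT, QR, QS, QT, RS, RT
  2-simplices (6): PQS, PQT, PRS, PRT, QRS, QRT

so the chain groups are C_0 ≅ Z^5, C_1 ≅ Z^9, C_2 ≅ Z^6.

Boundary ∂_1: C_1 → C_0 sends each edge [p,q] (with p < q) to q − p.
The 5×9 boundary matrix has rank 4 and Smith normal form diag(1,1,1,1).

Boundary ∂_2: C_2 → C_1 sends each 2-simplex [p,q,r] to [q,r] − [p,r] + [p,q]. For instance
  ∂QRT = RT − QT + QR,
  ∂PQT = QT − PT + PQ.
As a 9×6 matrix over Z this has rank 5, with invariant factors (1,1,1,1,1).

Computing H_k = (kernel of ∂_k) / (image of ∂_{k+1}):

  H_1: rank ker ∂_1 − rank ∂_2 = (9 − 4) − 5 = 0, and the invariant factors of ∂_2 are all 1, so H_1 = 0.

(K is a triangulation of the 2-sphere S^2.)

H_1 = 0.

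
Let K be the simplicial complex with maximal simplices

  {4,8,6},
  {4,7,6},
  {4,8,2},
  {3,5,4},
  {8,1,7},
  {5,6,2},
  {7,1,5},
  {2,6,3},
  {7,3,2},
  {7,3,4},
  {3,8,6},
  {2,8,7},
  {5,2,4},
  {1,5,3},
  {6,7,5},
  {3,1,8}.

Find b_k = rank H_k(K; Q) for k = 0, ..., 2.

b_0 = 1, b_1 = 2, b_2 = 1.

K has 8 vertices, 24 edges, 16 triangles.
rank ∂_0 = 0, rank ∂_1 = 7 ⇒ b_0 = 8 − 0 − 7 = 1; all invariant factors of ∂_1 are 1 so no torsion. So H_0 ≅ Z.
rank ∂_1 = 7, rank ∂_2 = 15 ⇒ b_1 = 24 − 7 − 15 = 2; all invariant factors of ∂_2 are 1 so no torsion. So H_1 ≅ Z^2.
rank ∂_2 = 15, rank ∂_3 = 0 ⇒ b_2 = 16 − 15 − 0 = 1. So H_2 ≅ Z.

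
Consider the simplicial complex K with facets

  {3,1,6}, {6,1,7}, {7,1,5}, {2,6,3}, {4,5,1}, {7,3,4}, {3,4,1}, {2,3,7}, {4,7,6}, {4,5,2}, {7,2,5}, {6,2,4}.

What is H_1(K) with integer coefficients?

H_1 = Z/2.

K has 7 vertices, 18 edges, 12 triangles.
rank ∂_1 = 6, rank ∂_2 = 12 ⇒ b_1 = 18 − 6 − 12 = 0; ∂_2 has invariant factor(s) [2] giving torsion. So H_1 ≅ Z/2.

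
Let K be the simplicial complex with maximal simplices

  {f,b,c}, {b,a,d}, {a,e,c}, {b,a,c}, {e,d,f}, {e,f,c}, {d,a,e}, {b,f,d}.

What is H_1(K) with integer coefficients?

Fix the vertex order a < b < c < d < e < f and write every simplex with vertices in increasing order. Then dim K = 2 and the simplices of K are:

  0-simplices (6): a, b, c, d, e, f
  1-simplices (12): ab, ac, ad, ae, bc, bd, bf, ce, cf, de, df, ef
  2-simplices (8): abc, abd, ace, ade, bcf, bdf, cef, def

giving chain groups C_0 ≅ Z^6, C_1 ≅ Z^12, C_2 ≅ Z^8.

Boundary ∂_1: C_1 → C_0 sends each edge [p,q] (with p < q) to q − p. For instance
  ∂ce = e − c.
As a 6×12 matrix over Z this has rank 5, with invariant factors (1,1,1,1,1).

∂_2: C_2 → C_1 sends each 2-simplex [p,q,r] to [q,r] − [p,r] + [p,q]. For instance
  ∂ade = de − ae + ad,
  ∂abd = bd − ad + ab.
The resulting 12×8 matrix has rank 7, and its Smith normal form has invariant factors (1,1,1,1,1,1,1).

Reading off H_k = ker ∂_k / im ∂_{k+1}:

  H_1: rank ker ∂_1 − rank ∂_2 = (12 − 5) − 7 = 0, and the invariant factors of ∂_2 are all 1, so H_1 ≅ 0.

H_1 = 0.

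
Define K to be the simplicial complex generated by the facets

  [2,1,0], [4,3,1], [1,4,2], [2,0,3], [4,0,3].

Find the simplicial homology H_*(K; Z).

H_0 = Z,  H_1 = Z,  H_2 = 0.

Order the vertices as 0 < 1 < 2 < 3 < 4. Listing each simplex with vertices in this order, K has dimension 2 with simplices:

  0-simplices (5): [0], [1], [2], [3], [4]
  1-simplices (10): [0,1], [0,2], [0,3], [0,4], [1,2], [1,3], [1,4], [2,3], [2,4], [3,4]
  2-simplices (5): [0,1,2], [0,2,3], [0,3,4], [1,2,4], [1,3,4]

Hence C_0 ≅ Z^5, C_1 ≅ Z^10, C_2 ≅ Z^5.

The boundary map ∂_1: C_1 → C_0 sends each edge [p,q] (with p < q) to q − p.
The 5×10 boundary matrix has rank 4 and Smith normal form diag(1,1,1,1).

∂_2: C_2 → C_1 maps a triangle to the signed sum of its edges. For instance
  ∂[1,3,4] = [3,4] − [1,4] + [1,3],
  ∂[0,3,4] = [3,4] − [0,4] + [0,3].
This gives a 10×5 integer matrix of rank 5; reducing to Smith normal form yields diagonal entries (1,1,1,1,1).

Computing H_k = (kernel of ∂_k) / (image of ∂_{k+1}):

  H_0: rank C_0 − rank ∂_1 = 5 − 4 = 1, and the invariant factors of ∂_1 are all 1, so H_0 ≅ Z.
  H_1: rank ker ∂_1 − rank ∂_2 = (10 − 4) − 5 = 1, and the invariant factors of ∂_2 are all 1, so H_1 ≅ Z.
  H_2: rank ker ∂_2 − rank ∂_3 = (5 − 5) − 0 = 0, and there is no ∂_3, so H_2 ≅ 0.

As a check, the Euler characteristic is 5 − 10 + 5 = 0, which agrees with 1 − 1 + 0 = 0.
(K is a triangulation of the Möbius band.)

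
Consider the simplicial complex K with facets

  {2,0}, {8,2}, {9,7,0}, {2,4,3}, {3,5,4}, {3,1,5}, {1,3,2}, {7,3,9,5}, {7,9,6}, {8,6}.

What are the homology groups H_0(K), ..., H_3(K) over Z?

H_0 ≅ Z,  H_1 ≅ Z^2,  H_2 = 0,  H_3 = 0.

Order the vertices as 0 < 1 < 2 < 3 < 4 < 5 < 6 < 7 < 8 < 9. Listing each simplex with vertices in this order, K has dimension 3 with simplices:

  0-simplices (10): [0], [1], [2], [3], [4], [5], [6], [7], [8], [9]
  1-simplices (20): [0,2], [0,7], [0,9], [1,2], [1,3], [1,5], [2,3], [2,4], [2,8], [3,4], [3,5], [3,7], [3,9], [4,5], [5,7], [5,9], [6,7], [6,8], [6,9], [7,9]
  2-simplices (10): [0,7,9], [1,2,3], [1,3,5], [2,3,4], [3,4,5], [3,5,7], [3,5,9], [3,7,9], [5,7,9], [6,7,9]
  3-simplices (1): [3,5,7,9]

Hence C_0 ≅ Z^10, C_1 ≅ Z^20, C_2 ≅ Z^10, C_3 ≅ Z^1.

Boundary ∂_1: C_1 → C_0 maps an edge to its endpoints' difference, ∂[p,q] = q − p.
This gives a 10×20 integer matrix of rank 9; reducing to Smith normal form yields diagonal entries (1,1,1,1,1,1,1,1,1).

∂_2: C_2 → C_1 acts by ∂[p,q,r] = [q,r] − [p,r] + [p,q]. For instance
  ∂[0,7,9] = [7,9] − [0,9] + [0,7],
  ∂[3,7,9] = [7,9] − [3,9] + [3,7].
This gives a 20×10 integer matrix of rank 9; reducing to Smith normal form yields diagonal entries (1,1,1,1,1,1,1,1,1).

Boundary ∂_3: C_3 → C_2 sends each 3-simplex σ to the alternating sum Σ_i (−1)^i (σ with its i-th vertex removed). For instance
  ∂[3,5,7,9] = [5,7,9] − [3,7,9] + [3,5,9] − [3,5,7].
The resulting 10×1 matrix has rank 1, and its Smith normal form has invariant factors (1).

Now H_k = ker ∂_k / im ∂_{k+1}, so:

  H_0: rank C_0 − rank ∂_1 = 10 − 9 = 1, and the invariant factors of ∂_1 are all 1, so H_0 = Z.
  H_1: rank ker ∂_1 − rank ∂_2 = (20 − 9) − 9 = 2, and the invariant factors of ∂_2 are all 1, so H_1 = Z^2.
  H_2: rank ker ∂_2 − rank ∂_3 = (10 − 9) − 1 = 0, and the invariant factors of ∂_3 are all 1, so H_2 = 0.
  H_3: rank ker ∂_3 − rank ∂_4 = (1 − 1) − 0 = 0, and there is no ∂_4, so H_3 = 0.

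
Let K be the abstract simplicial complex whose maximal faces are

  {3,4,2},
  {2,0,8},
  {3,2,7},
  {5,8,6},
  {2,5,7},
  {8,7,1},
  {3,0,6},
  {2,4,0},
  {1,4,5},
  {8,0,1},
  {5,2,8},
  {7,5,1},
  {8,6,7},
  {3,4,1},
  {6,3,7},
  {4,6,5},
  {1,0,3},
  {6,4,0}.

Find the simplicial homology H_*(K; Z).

Take the total order 0 < 1 < 2 < 3 < 4 < 5 < 6 < 7 < 8 on the vertex set. Then K (dimension 2) consists of the simplices:

  0-simplices (9): [0], [1], [2], [3], [4], [5], [6], [7], [8]
  1-simplices (27): (27 of them)
  2-simplices (18): [0,1,3], [0,1,8], [0,2,4], [0,2,8], [0,3,6], [0,4,6], [1,3,4], [1,4,5], [1,5,7], [1,7,8], [2,3,4], [2,3,7], [2,5,7], [2,5,8], [3,6,7], [4,5,6], [5,6,8], [6,7,8]

Hence C_0 ≅ Z^9, C_1 ≅ Z^27, C_2 ≅ Z^18.

Boundary ∂_1: C_1 → C_0 sends each edge [p,q] (with p < q) to q − p. For instance
  ∂[5,7] = [7] − [5].
The resulting 9×27 matrix has rank 8, and its Smith normal form has invariant factors (1,1,1,1,1,1,1,1).

∂_2: C_2 → C_1 maps a triangle to the signed sum of its edges. For instance
  ∂[4,5,6] = [5,6] − [4,6] + [4,5],
  ∂[3,6,7] = [6,7] − [3,7] + [3,6].
As a 27×18 matrix over Z this has rank 18, with invariant factors (1,1,1,1,1,1,1,1,1,1,1,1,1,1,1,1,1,2).

Computing H_k = (kernel of ∂_k) / (image of ∂_{k+1}):

  H_0: rank C_0 − rank ∂_1 = 9 − 8 = 1, and the invariant factors of ∂_1 are all 1, so H_0 = Z.
  H_1: rank ker ∂_1 − rank ∂_2 = (27 − 8) − 18 = 1, and ∂_2 has invariant factor 2 > 1, so H_1 = Z ⊕ Z/2Z.
  H_2: rank ker ∂_2 − rank ∂_3 = (18 − 18) − 0 = 0, and there is no ∂_3, so H_2 = 0.

As a check, the Euler characteristic is 9 − 27 + 18 = 0, which agrees with 1 − 1 + 0 = 0.
(K is a triangulation of the Klein bottle.)

H_0 = Z,  H_1 = Z ⊕ Z/2Z,  H_2 = 0.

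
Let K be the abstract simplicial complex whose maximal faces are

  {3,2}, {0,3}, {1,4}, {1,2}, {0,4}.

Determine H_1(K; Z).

Fix the vertex order 0 < 1 < 2 < 3 < 4 and write every simplex with vertices in increasing order. Then dim K = 1 and the simplices of K are:

  0-simplices (5): [0], [1], [2], [3], [4]
  1-simplices (5): [0,3], [0,4], [1,2], [1,4], [2,3]

giving chain groups C_0 ≅ Z^5, C_1 ≅ Z^5.

The boundary map ∂_1: C_1 → C_0 sends each edge [p,q] (with p < q) to q − p.
The 5×5 boundary matrix has rank 4 and Smith normal form diag(1,1,1,1).

Now H_k = ker ∂_k / im ∂_{k+1}, so:

  H_1: rank ker ∂_1 − rank ∂_2 = (5 − 4) − 0 = 1, and there is no ∂_2, so H_1 ≅ Z.

(K is a triangulation of the circle S^1.)

H_1 ≅ Z.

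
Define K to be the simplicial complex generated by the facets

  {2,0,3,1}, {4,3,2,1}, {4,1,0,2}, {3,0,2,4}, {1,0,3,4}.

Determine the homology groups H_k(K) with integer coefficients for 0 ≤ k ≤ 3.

H_0 ≅ Z,  H_1 = 0,  H_2 = 0,  H_3 ≅ Z.

We work with the vertex ordering 0 < 1 < 2 < 3 < 4. The simplices of K, each written with vertices in increasing order, are:

  0-simplices (5): [0], [1], [2], [3], [4]
  1-simplices (10): [0,1], [0,2], [0,3], [0,4], [1,2], [1,3], [1,4], [2,3], [2,4], [3,4]
  2-simplices (10): [0,1,2], [0,1,3], [0,1,4], [0,2,3], [0,2,4], [0,3,4], [1,2,3], [1,2,4], [1,3,4], [2,3,4]
  3-simplices (5): [0,1,2,3], [0,1,2,4], [0,1,3,4], [0,2,3,4], [1,2,3,4]

so the chain groups are C_0 ≅ Z^5, C_1 ≅ Z^10, C_2 ≅ Z^10, C_3 ≅ Z^5.

The boundary map ∂_1: C_1 → C_0 sends each edge [p,q] (with p < q) to q − p.
The 5×10 boundary matrix has rank 4 and Smith normal form diag(1,1,1,1).

The boundary map ∂_2: C_2 → C_1 sends each 2-simplex [p,q,r] to [q,r] − [p,r] + [p,q]. For instance
  ∂[0,3,4] = [3,4] − [0,4] + [0,3],
  ∂[1,2,3] = [2,3] − [1,3] + [1,2].
As a 10×10 matrix over Z this has rank 6, with invariant factors (1,1,1,1,1,1).

The boundary map ∂_3: C_3 → C_2 sends each 3-simplex σ to the alternating sum Σ_i (−1)^i (σ with its i-th vertex removed). For instance
  ∂[0,1,3,4] = [1,3,4] − [0,3,4] + [0,1,4] − [0,1,3],
  ∂[0,1,2,4] = [1,2,4] − [0,2,4] + [0,1,4] − [0,1,2].
The 10×5 boundary matrix has rank 4 and Smith normal form diag(1,1,1,1).

Now H_k = ker ∂_k / im ∂_{k+1}, so:

  H_0: rank C_0 − rank ∂_1 = 5 − 4 = 1, and the invariant factors of ∂_1 are all 1, so H_0 = Z.
  H_1: rank ker ∂_1 − rank ∂_2 = (10 − 4) − 6 = 0, and the invariant factors of ∂_2 are all 1, so H_1 = 0.
  H_2: rank ker ∂_2 − rank ∂_3 = (10 − 6) − 4 = 0, and the invariant factors of ∂_3 are all 1, so H_2 = 0.
  H_3: rank ker ∂_3 − rank ∂_4 = (5 − 4) − 0 = 1, and there is no ∂_4, so H_3 = Z.

As a check, the Euler characteristic is 5 − 10 + 10 − 5 = 0, which agrees with 1 − 0 + 0 − 1 = 0.
(K is a triangulation of the 3-sphere S^3.)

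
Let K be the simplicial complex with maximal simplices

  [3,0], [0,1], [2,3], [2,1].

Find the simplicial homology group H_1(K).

H_1 = Z.

Order the vertices as 0 < 1 < 2 < 3. Listing each simplex with vertices in this order, K has dimension 1 with simplices:

  0-simplices (4): [0], [1], [2], [3]
  1-simplices (4): [0,1], [0,3], [1,2], [2,3]

so the chain groups are C_0 ≅ Z^4, C_1 ≅ Z^4.

∂_1: C_1 → C_0 is given by ∂[p,q] = [q] − [p]. For instance
  ∂[1,2] = [2] − [1].
The 4×4 boundary matrix has rank 3 and Smith normal form diag(1,1,1).

From H_k ≅ ker(∂_k) / im(∂_{k+1}) we obtain:

  H_1: rank ker ∂_1 − rank ∂_2 = (4 − 3) − 0 = 1, and there is no ∂_2, so H_1 = Z.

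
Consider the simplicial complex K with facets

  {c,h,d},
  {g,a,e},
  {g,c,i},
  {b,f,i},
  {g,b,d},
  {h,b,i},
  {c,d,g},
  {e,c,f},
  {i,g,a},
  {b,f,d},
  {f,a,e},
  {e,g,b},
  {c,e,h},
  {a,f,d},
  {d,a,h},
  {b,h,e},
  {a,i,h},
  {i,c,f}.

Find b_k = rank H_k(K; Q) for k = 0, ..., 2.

We work with the vertex ordering a < b < c < d < e < f < g < h < i. The simplices of K, each written with vertices in increasing order, are:

  0-simplices (9): a, b, c, d, e, f, g, h, i
  1-simplices (27): ad, ae, af, ag, ah, ai, bd, be, bf, bg, bh, bi, cd, ce, cf, cg, ch, ci, df, dg, dh, ef, eg, eh, fi, gi, hi
  2-simplices (18): adf, adh, aef, aeg, agi, ahi, bdf, bdg, beg, beh, bfi, bhi, cdg, cdh, cef, ceh, cfi, cgi

giving chain groups C_0 ≅ Z^9, C_1 ≅ Z^27, C_2 ≅ Z^18.

The boundary map ∂_1: C_1 → C_0 is given by ∂[p,q] = [q] − [p]. For instance
  ∂bd = d − b.
The resulting 9×27 matrix has rank 8, and its Smith normal form has invariant factors (1,1,1,1,1,1,1,1).

The boundary map ∂_2: C_2 → C_1 maps a triangle to the signed sum of its edges. For instance
  ∂bdf = df − bf + bd,
  ∂cef = ef − cf + ce.
This gives a 27×18 integer matrix of rank 17; reducing to Smith normal form yields diagonal entries (1,1,1,1,1,1,1,1,1,1,1,1,1,1,1,1,1).

Reading off H_k = ker ∂_k / im ∂_{k+1}:

  H_0: rank C_0 − rank ∂_1 = 9 − 8 = 1, and the invariant factors of ∂_1 are all 1, so H_0 ≅ Z.
  H_1: rank ker ∂_1 − rank ∂_2 = (27 − 8) − 17 = 2, and the invariant factors of ∂_2 are all 1, so H_1 ≅ Z^2.
  H_2: rank ker ∂_2 − rank ∂_3 = (18 − 17) − 0 = 1, and there is no ∂_3, so H_2 ≅ Z.

As a check, the Euler characteristic is 9 − 27 + 18 = 0, which agrees with 1 − 2 + 1 = 0.
(K is a triangulation of the torus T^2.)

Hence the Betti numbers are b_0 = 1, b_1 = 2, b_2 = 1.

b_0 = 1, b_1 = 2, b_2 = 1.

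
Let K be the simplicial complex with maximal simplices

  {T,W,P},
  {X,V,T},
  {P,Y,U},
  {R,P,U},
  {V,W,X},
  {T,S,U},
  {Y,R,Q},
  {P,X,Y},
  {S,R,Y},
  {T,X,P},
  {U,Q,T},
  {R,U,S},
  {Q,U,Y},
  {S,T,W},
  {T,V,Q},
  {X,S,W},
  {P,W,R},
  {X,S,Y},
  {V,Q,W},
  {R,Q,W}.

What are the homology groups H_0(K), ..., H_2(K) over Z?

H_0 = Z,  H_1 = Z ⊕ Z/2,  H_2 = 0.

We work with the vertex ordering P < Q < R < S < T < U < V < W < X < Y. The simplices of K, each written with vertices in increasing order, are:

  0-simplices (10): P, Q, R, S, T, U, V, W, X, Y
  1-simplices (30): PR, PT, PU, PW, PX, PY, QR, QT, QU, QV, QW, QY, RS, RU, RW, RY, ST, SU, SW, SX, SY, TU, TV, TW, TX, UY, VW, VX, WX, XY
  2-simplices (20): PRU, PRW, PTW, PTX, PUY, PXY, QRW, QRY, QTU, QTV, QUY, QVW, RSU, RSY, STU, STW, SWX, SXY, TVX, VWX

Hence C_0 ≅ Z^10, C_1 ≅ Z^30, C_2 ≅ Z^20.

The boundary map ∂_1: C_1 → C_0 sends each edge [p,q] (with p < q) to q − p. For instance
  ∂SY = Y − S.
This gives a 10×30 integer matrix of rank 9; reducing to Smith normal form yields diagonal entries (1,1,1,1,1,1,1,1,1).

∂_2: C_2 → C_1 maps a triangle to the signed sum of its edges. For instance
  ∂RSU = SU − RU + RS,
  ∂PRU = RU − PU + PR.
As a 30×20 matrix over Z this has rank 20, with invariant factors (1,1,1,1,1,1,1,1,1,1,1,1,1,1,1,1,1,1,1,2).

Reading off H_k = ker ∂_k / im ∂_{k+1}:

  H_0: rank C_0 − rank ∂_1 = 10 − 9 = 1, and the invariant factors of ∂_1 are all 1, so H_0 = Z.
  H_1: rank ker ∂_1 − rank ∂_2 = (30 − 9) − 20 = 1, and ∂_2 has invariant factor 2 > 1, so H_1 = Z ⊕ Z/2.
  H_2: rank ker ∂_2 − rank ∂_3 = (20 − 20) − 0 = 0, and there is no ∂_3, so H_2 = 0.

(K is a triangulation of the Klein bottle.)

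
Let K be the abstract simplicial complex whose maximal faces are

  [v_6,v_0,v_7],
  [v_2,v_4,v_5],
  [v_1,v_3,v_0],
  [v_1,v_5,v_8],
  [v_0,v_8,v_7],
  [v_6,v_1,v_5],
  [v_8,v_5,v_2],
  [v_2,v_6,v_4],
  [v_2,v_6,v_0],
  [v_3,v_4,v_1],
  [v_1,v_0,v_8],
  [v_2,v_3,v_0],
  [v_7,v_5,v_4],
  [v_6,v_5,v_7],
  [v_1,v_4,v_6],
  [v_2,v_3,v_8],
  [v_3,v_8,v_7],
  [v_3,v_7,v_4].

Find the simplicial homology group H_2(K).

K has 9 vertices, 27 edges, 18 triangles.
rank ∂_2 = 18, rank ∂_3 = 0 ⇒ b_2 = 18 − 18 − 0 = 0. So H_2 = 0.

H_2 = 0.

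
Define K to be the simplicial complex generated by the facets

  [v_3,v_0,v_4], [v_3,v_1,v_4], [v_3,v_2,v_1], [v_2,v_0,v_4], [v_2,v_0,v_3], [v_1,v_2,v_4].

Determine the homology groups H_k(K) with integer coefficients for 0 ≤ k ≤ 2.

H_0 ≅ Z,  H_1 = 0,  H_2 ≅ Z.

Take the total order v_0 < v_1 < v_2 < v_3 < v_4 on the vertex set. Then K (dimension 2) consists of the simplices:

  0-simplices (5): [v_0], [v_1], [v_2], [v_3], [v_4]
  1-simplices (9): [v_0,v_2], [v_0,v_3], [v_0,v_4], [v_1,v_2], [v_1,v_3], [v_1,v_4], [v_2,v_3], [v_2,v_4], [v_3,v_4]
  2-simplices (6): [v_0,v_2,v_3], [v_0,v_2,v_4], [v_0,v_3,v_4], [v_1,v_2,v_3], [v_1,v_2,v_4], [v_1,v_3,v_4]

so the chain groups are C_0 ≅ Z^5, C_1 ≅ Z^9, C_2 ≅ Z^6.

The boundary map ∂_1: C_1 → C_0 is given by ∂[p,q] = [q] − [p].
The 5×9 boundary matrix has rank 4 and Smith normal form diag(1,1,1,1).

Boundary ∂_2: C_2 → C_1 maps a triangle to the signed sum of its edges. For instance
  ∂[v_1,v_3,v_4] = [v_3,v_4] − [v_1,v_4] + [v_1,v_3],
  ∂[v_1,v_2,v_3] = [v_2,v_3] − [v_1,v_3] + [v_1,v_2].
The resulting 9×6 matrix has rank 5, and its Smith normal form has invariant factors (1,1,1,1,1).

Now H_k = ker ∂_k / im ∂_{k+1}, so:

  H_0: rank C_0 − rank ∂_1 = 5 − 4 = 1, and the invariant factors of ∂_1 are all 1, so H_0 = Z.
  H_1: rank ker ∂_1 − rank ∂_2 = (9 − 4) − 5 = 0, and the invariant factors of ∂_2 are all 1, so H_1 = 0.
  H_2: rank ker ∂_2 − rank ∂_3 = (6 − 5) − 0 = 1, and there is no ∂_3, so H_2 = Z.

As a check, the Euler characteristic is 5 − 9 + 6 = 2, which agrees with 1 − 0 + 1 = 2.
(K is a triangulation of the 2-sphere S^2.)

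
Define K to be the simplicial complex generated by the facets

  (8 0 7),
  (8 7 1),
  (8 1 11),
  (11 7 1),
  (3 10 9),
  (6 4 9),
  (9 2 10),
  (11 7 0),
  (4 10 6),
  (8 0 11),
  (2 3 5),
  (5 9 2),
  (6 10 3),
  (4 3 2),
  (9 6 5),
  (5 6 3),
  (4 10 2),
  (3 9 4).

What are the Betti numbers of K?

b_0 = 2, b_1 = 0, b_2 = 1.

Take the total order 0 < 1 < 2 < 3 < 4 < 5 < 6 < 7 < 8 < 9 < 10 < 11 on the vertex set. Then K (dimension 2) consists of the simplices:

  0-simplices (12): [0], [1], [2], [3], [4], [5], [6], [7], [8], [9], [10], [11]
  1-simplices (27): (27 of them)
  2-simplices (18): (18 of them)

Hence C_0 ≅ Z^12, C_1 ≅ Z^27, C_2 ≅ Z^18.

Boundary ∂_1: C_1 → C_0 maps an edge to its endpoints' difference, ∂[p,q] = q − p. For instance
  ∂[8,11] = [11] − [8].
As a 12×27 matrix over Z this has rank 10, with invariant factors (1,1,1,1,1,1,1,1,1,1).

Boundary ∂_2: C_2 → C_1 acts by ∂[p,q,r] = [q,r] − [p,r] + [p,q]. For instance
  ∂[2,9,10] = [9,10] − [2,10] + [2,9],
  ∂[3,4,9] = [4,9] − [3,9] + [3,4].
This gives a 27×18 integer matrix of rank 17; reducing to Smith normal form yields diagonal entries (1,1,1,1,1,1,1,1,1,1,1,1,1,1,1,1,2).

From H_k ≅ ker(∂_k) / im(∂_{k+1}) we obtain:

  H_0: rank C_0 − rank ∂_1 = 12 − 10 = 2, and the invariant factors of ∂_1 are all 1, so H_0 = Z^2.
  H_1: rank ker ∂_1 − rank ∂_2 = (27 − 10) − 17 = 0, and ∂_2 has invariant factor 2 > 1, so H_1 = Z_2.
  H_2: rank ker ∂_2 − rank ∂_3 = (18 − 17) − 0 = 1, and there is no ∂_3, so H_2 = Z.

Hence the Betti numbers are b_0 = 2, b_1 = 0, b_2 = 1.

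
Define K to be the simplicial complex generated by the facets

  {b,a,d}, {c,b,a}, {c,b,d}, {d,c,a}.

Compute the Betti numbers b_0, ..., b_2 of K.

We work with the vertex ordering a < b < c < d. The simplices of K, each written with vertices in increasing order, are:

  0-simplices (4): a, b, c, d
  1-simplices (6): ab, ac, ad, bc, bd, cd
  2-simplices (4): abc, abd, acd, bcd

giving chain groups C_0 ≅ Z^4, C_1 ≅ Z^6, C_2 ≅ Z^4.

The boundary map ∂_1: C_1 → C_0 sends each edge [p,q] (with p < q) to q − p. For instance
  ∂ab = b − a.
This gives a 4×6 integer matrix of rank 3; reducing to Smith normal form yields diagonal entries (1,1,1).

The boundary map ∂_2: C_2 → C_1 sends each 2-simplex [p,q,r] to [q,r] − [p,r] + [p,q]. For instance
  ∂abc = bc − ac + ab,
  ∂bcd = cd − bd + bc.
The 6×4 boundary matrix has rank 3 and Smith normal form diag(1,1,1).

From H_k ≅ ker(∂_k) / im(∂_{k+1}) we obtain:

  H_0: rank C_0 − rank ∂_1 = 4 − 3 = 1, and the invariant factors of ∂_1 are all 1, so H_0 = Z.
  H_1: rank ker ∂_1 − rank ∂_2 = (6 − 3) − 3 = 0, and the invariant factors of ∂_2 are all 1, so H_1 = 0.
  H_2: rank ker ∂_2 − rank ∂_3 = (4 − 3) − 0 = 1, and there is no ∂_3, so H_2 = Z.

(K is a triangulation of the 2-sphere S^2.)

Hence the Betti numbers are b_0 = 1, b_1 = 0, b_2 = 1.

b_0 = 1, b_1 = 0, b_2 = 1.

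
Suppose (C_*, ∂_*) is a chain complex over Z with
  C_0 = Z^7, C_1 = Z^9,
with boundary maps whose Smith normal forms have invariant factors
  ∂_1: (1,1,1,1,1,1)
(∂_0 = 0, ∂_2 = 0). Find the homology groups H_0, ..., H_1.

H_0: b_0 = 7 − 0 − 6 = 1; torsion from ∂_1 factors > 1: none. So H_0 ≅ Z.
H_1: b_1 = 9 − 6 − 0 = 3; torsion from ∂_2 factors > 1: none. So H_1 ≅ Z^3.

H_0 ≅ Z,  H_1 ≅ Z^3.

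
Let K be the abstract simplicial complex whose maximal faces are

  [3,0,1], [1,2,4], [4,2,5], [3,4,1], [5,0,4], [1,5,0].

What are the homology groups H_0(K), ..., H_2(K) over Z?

We work with the vertex ordering 0 < 1 < 2 < 3 < 4 < 5. The simplices of K, each written with vertices in increasing order, are:

  0-simplices (6): [0], [1], [2], [3], [4], [5]
  1-simplices (12): [0,1], [0,3], [0,4], [0,5], [1,2], [1,3], [1,4], [1,5], [2,4], [2,5], [3,4], [4,5]
  2-simplices (6): [0,1,3], [0,1,5], [0,4,5], [1,2,4], [1,3,4], [2,4,5]

Hence C_0 ≅ Z^6, C_1 ≅ Z^12, C_2 ≅ Z^6.

The boundary map ∂_1: C_1 → C_0 is given by ∂[p,q] = [q] − [p].
As a 6×12 matrix over Z this has rank 5, with invariant factors (1,1,1,1,1).

The boundary map ∂_2: C_2 → C_1 sends each 2-simplex [p,q,r] to [q,r] − [p,r] + [p,q]. For instance
  ∂[1,2,4] = [2,4] − [1,4] + [1,2],
  ∂[0,4,5] = [4,5] − [0,5] + [0,4].
This gives a 12×6 integer matrix of rank 6; reducing to Smith normal form yields diagonal entries (1,1,1,1,1,1).

Now H_k = ker ∂_k / im ∂_{k+1}, so:

  H_0: rank C_0 − rank ∂_1 = 6 − 5 = 1, and the invariant factors of ∂_1 are all 1, so H_0 ≅ Z.
  H_1: rank ker ∂_1 − rank ∂_2 = (12 − 5) − 6 = 1, and the invariant factors of ∂_2 are all 1, so H_1 ≅ Z.
  H_2: rank ker ∂_2 − rank ∂_3 = (6 − 6) − 0 = 0, and there is no ∂_3, so H_2 ≅ 0.

As a check, the Euler characteristic is 6 − 12 + 6 = 0, which agrees with 1 − 1 + 0 = 0.

H_0 ≅ Z,  H_1 ≅ Z,  H_2 = 0.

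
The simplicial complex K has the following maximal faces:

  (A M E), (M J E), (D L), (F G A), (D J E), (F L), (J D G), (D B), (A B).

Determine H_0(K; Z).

We work with the vertex ordering A < B < D < E < F < G < J < L < M. The simplices of K, each written with vertices in increasing order, are:

  0-simplices (9): A, B, D, E, F, G, J, L, M
  1-simplices (16): AB, AE, AF, AG, AM, BD, DE, DG, DJ, DL, EJ, EM, FG, FL, GJ, JM
  2-simplices (5): AEM, AFG, DEJ, DGJ, EJM

Hence C_0 ≅ Z^9, C_1 ≅ Z^16, C_2 ≅ Z^5.

Boundary ∂_1: C_1 → C_0 is given by ∂[p,q] = [q] − [p]. For instance
  ∂EM = M − E.
This gives a 9×16 integer matrix of rank 8; reducing to Smith normal form yields diagonal entries (1,1,1,1,1,1,1,1).

The boundary map ∂_2: C_2 → C_1 maps a triangle to the signed sum of its edges. For instance
  ∂EJM = JM − EM + EJ,
  ∂AFG = FG − AG + AF.
The 16×5 boundary matrix has rank 5 and Smith normal form diag(1,1,1,1,1).

From H_k ≅ ker(∂_k) / im(∂_{k+1}) we obtain:

  H_0: rank C_0 − rank ∂_1 = 9 − 8 = 1, and the invariant factors of ∂_1 are all 1, so H_0 ≅ Z.

H_0 = Z.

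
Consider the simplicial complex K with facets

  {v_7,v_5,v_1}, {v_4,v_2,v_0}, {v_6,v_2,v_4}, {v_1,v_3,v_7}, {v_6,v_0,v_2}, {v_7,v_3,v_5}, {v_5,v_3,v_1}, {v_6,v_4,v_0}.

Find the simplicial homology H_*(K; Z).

H_0 ≅ Z^2,  H_1 = 0,  H_2 ≅ Z^2.

Fix the vertex order v_0 < v_1 < v_2 < v_3 < v_4 < v_5 < v_6 < v_7 and write every simplex with vertices in increasing order. Then dim K = 2 and the simplices of K are:

  0-simplices (8): [v_0], [v_1], [v_2], [v_3], [v_4], [v_5], [v_6], [v_7]
  1-simplices (12): [v_0,v_2], [v_0,v_4], [v_0,v_6], [v_1,v_3], [v_1,v_5], [v_1,v_7], [v_2,v_4], [v_2,v_6], [v_3,v_5], [v_3,v_7], [v_4,v_6], [v_5,v_7]
  2-simplices (8): [v_0,v_2,v_4], [v_0,v_2,v_6], [v_0,v_4,v_6], [v_1,v_3,v_5], [v_1,v_3,v_7], [v_1,v_5,v_7], [v_2,v_4,v_6], [v_3,v_5,v_7]

so the chain groups are C_0 ≅ Z^8, C_1 ≅ Z^12, C_2 ≅ Z^8.

∂_1: C_1 → C_0 is given by ∂[p,q] = [q] − [p]. For instance
  ∂[v_2,v_4] = [v_4] − [v_2].
As a 8×12 matrix over Z this has rank 6, with invariant factors (1,1,1,1,1,1).

∂_2: C_2 → C_1 maps a triangle to the signed sum of its edges. For instance
  ∂[v_0,v_2,v_4] = [v_2,v_4] − [v_0,v_4] + [v_0,v_2],
  ∂[v_0,v_4,v_6] = [v_4,v_6] − [v_0,v_6] + [v_0,v_4].
The resulting 12×8 matrix has rank 6, and its Smith normal form has invariant factors (1,1,1,1,1,1).

Now H_k = ker ∂_k / im ∂_{k+1}, so:

  H_0: rank C_0 − rank ∂_1 = 8 − 6 = 2, and the invariant factors of ∂_1 are all 1, so H_0 ≅ Z^2.
  H_1: rank ker ∂_1 − rank ∂_2 = (12 − 6) − 6 = 0, and the invariant factors of ∂_2 are all 1, so H_1 ≅ 0.
  H_2: rank ker ∂_2 − rank ∂_3 = (8 − 6) − 0 = 2, and there is no ∂_3, so H_2 ≅ Z^2.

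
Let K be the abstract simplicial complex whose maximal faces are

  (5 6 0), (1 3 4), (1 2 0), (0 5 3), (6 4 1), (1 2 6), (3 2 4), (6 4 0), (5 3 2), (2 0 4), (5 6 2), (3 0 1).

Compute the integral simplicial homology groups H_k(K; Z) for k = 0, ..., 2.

We work with the vertex ordering 0 < 1 < 2 < 3 < 4 < 5 < 6. The simplices of K, each written with vertices in increasing order, are:

  0-simplices (7): [0], [1], [2], [3], [4], [5], [6]
  1-simplices (18): [0,1], [0,2], [0,3], [0,4], [0,5], [0,6], [1,2], [1,3], [1,4], [1,6], [2,3], [2,4], [2,5], [2,6], [3,4], [3,5], [4,6], [5,6]
  2-simplices (12): [0,1,2], [0,1,3], [0,2,4], [0,3,5], [0,4,6], [0,5,6], [1,2,6], [1,3,4], [1,4,6], [2,3,4], [2,3,5], [2,5,6]

giving chain groups C_0 ≅ Z^7, C_1 ≅ Z^18, C_2 ≅ Z^12.

Boundary ∂_1: C_1 → C_0 is given by ∂[p,q] = [q] − [p].
The 7×18 boundary matrix has rank 6 and Smith normal form diag(1,1,1,1,1,1).

∂_2: C_2 → C_1 acts by ∂[p,q,r] = [q,r] − [p,r] + [p,q]. For instance
  ∂[0,2,4] = [2,4] − [0,4] + [0,2],
  ∂[2,5,6] = [5,6] − [2,6] + [2,5].
As a 18×12 matrix over Z this has rank 12, with invariant factors (1,1,1,1,1,1,1,1,1,1,1,2).

From H_k ≅ ker(∂_k) / im(∂_{k+1}) we obtain:

  H_0: rank C_0 − rank ∂_1 = 7 − 6 = 1, and the invariant factors of ∂_1 are all 1, so H_0 ≅ Z.
  H_1: rank ker ∂_1 − rank ∂_2 = (18 − 6) − 12 = 0, and ∂_2 has invariant factor 2 > 1, so H_1 ≅ Z_2.
  H_2: rank ker ∂_2 − rank ∂_3 = (12 − 12) − 0 = 0, and there is no ∂_3, so H_2 ≅ 0.

As a check, the Euler characteristic is 7 − 18 + 12 = 1, which agrees with 1 − 0 + 0 = 1.
(K is a triangulation of the real projective plane RP^2.)

H_0 = Z,  H_1 = Z_2,  H_2 = 0.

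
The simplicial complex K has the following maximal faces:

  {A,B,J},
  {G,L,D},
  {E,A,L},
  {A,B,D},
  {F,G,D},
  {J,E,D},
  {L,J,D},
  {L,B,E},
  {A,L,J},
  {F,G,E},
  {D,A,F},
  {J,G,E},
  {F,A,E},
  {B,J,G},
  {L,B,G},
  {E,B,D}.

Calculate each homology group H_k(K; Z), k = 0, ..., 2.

H_0 = Z,  H_1 = Z^2,  H_2 = Z.

Fix the vertex order A < B < D < E < F < G < J < L and write every simplex with vertices in increasing order. Then dim K = 2 and the simplices of K are:

  0-simplices (8): A, B, D, E, F, G, J, L
  1-simplices (24): AB, AD, AE, AF, AJ, AL, BD, BE, BG, BJ, BL, DE, DF, DG, DJ, DL, EF, EG, EJ, EL, FG, GJ, GL, JL
  2-simplices (16): ABD, ABJ, ADF, AEF, AEL, AJL, BDE, BEL, BGJ, BGL, DEJ, DFG, DGL, DJL, EFG, EGJ

giving chain groups C_0 ≅ Z^8, C_1 ≅ Z^24, C_2 ≅ Z^16.

∂_1: C_1 → C_0 sends each edge [p,q] (with p < q) to q − p.
As a 8×24 matrix over Z this has rank 7, with invariant factors (1,1,1,1,1,1,1).

The boundary map ∂_2: C_2 → C_1 maps a triangle to the signed sum of its edges. For instance
  ∂BGL = GL − BL + BG,
  ∂AEL = EL − AL + AE.
As a 24×16 matrix over Z this has rank 15, with invariant factors (1,1,1,1,1,1,1,1,1,1,1,1,1,1,1).

From H_k ≅ ker(∂_k) / im(∂_{k+1}) we obtain:

  H_0: rank C_0 − rank ∂_1 = 8 − 7 = 1, and the invariant factors of ∂_1 are all 1, so H_0 ≅ Z.
  H_1: rank ker ∂_1 − rank ∂_2 = (24 − 7) − 15 = 2, and the invariant factors of ∂_2 are all 1, so H_1 ≅ Z^2.
  H_2: rank ker ∂_2 − rank ∂_3 = (16 − 15) − 0 = 1, and there is no ∂_3, so H_2 ≅ Z.

(K is a triangulation of the torus T^2.)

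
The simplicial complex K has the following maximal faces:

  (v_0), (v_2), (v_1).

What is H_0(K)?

H_0 = Z^3.

K has 3 vertices.
rank ∂_0 = 0, rank ∂_1 = 0 ⇒ b_0 = 3 − 0 − 0 = 3. So H_0 ≅ Z^3.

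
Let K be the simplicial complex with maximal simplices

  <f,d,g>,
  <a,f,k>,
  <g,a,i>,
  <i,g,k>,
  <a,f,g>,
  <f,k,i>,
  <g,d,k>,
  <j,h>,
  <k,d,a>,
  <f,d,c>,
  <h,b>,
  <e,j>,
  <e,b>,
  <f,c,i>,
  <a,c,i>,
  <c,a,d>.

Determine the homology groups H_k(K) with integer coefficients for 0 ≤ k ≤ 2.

We work with the vertex ordering a < b < c < d < e < f < g < h < i < j < k. The simplices of K, each written with vertices in increasing order, are:

  0-simplices (11): a, b, c, d, e, f, g, h, i, j, k
  1-simplices (22): ac, ad, af, ag, ai, ak, be, bh, cd, cf, ci, df, dg, dk, ej, fg, fi, fk, gi, gk, hj, ik
  2-simplices (12): acd, aci, adk, afg, afk, agi, cdf, cfi, dfg, dgk, fik, gik

giving chain groups C_0 ≅ Z^11, C_1 ≅ Z^22, C_2 ≅ Z^12.

The boundary map ∂_1: C_1 → C_0 sends each edge [p,q] (with p < q) to q − p. For instance
  ∂ci = i − c.
The resulting 11×22 matrix has rank 9, and its Smith normal form has invariant factors (1,1,1,1,1,1,1,1,1).

The boundary map ∂_2: C_2 → C_1 maps a triangle to the signed sum of its edges. For instance
  ∂fik = ik − fk + fi,
  ∂adk = dk − ak + ad.
As a 22×12 matrix over Z this has rank 12, with invariant factors (1,1,1,1,1,1,1,1,1,1,1,2).

Computing H_k = (kernel of ∂_k) / (image of ∂_{k+1}):

  H_0: rank C_0 − rank ∂_1 = 11 − 9 = 2, and the invariant factors of ∂_1 are all 1, so H_0 = Z^2.
  H_1: rank ker ∂_1 − rank ∂_2 = (22 − 9) − 12 = 1, and ∂_2 has invariant factor 2 > 1, so H_1 = Z × Z/2.
  H_2: rank ker ∂_2 − rank ∂_3 = (12 − 12) − 0 = 0, and there is no ∂_3, so H_2 = 0.

(K is a triangulation of the disjoint union of the circle S^1 and the real projective plane RP^2.)

H_0 ≅ Z^2,  H_1 ≅ Z × Z/2,  H_2 = 0.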